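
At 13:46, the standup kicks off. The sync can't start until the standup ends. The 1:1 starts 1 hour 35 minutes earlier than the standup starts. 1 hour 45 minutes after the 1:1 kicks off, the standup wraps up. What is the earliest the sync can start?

13:56

The 1:1 starts at 13:46 − 95 min = 12:11.
The standup ends at 12:11 + 105 min = 13:56.
The sync is bounded by the standup, so the earliest it can start is 13:56.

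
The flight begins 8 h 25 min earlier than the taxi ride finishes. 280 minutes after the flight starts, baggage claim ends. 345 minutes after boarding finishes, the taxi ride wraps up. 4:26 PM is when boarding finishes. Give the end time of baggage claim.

6:26 PM

The taxi ride ends at 4:26 PM + 345 min = 10:11 PM.
The flight starts at 10:11 PM − 505 min = 1:46 PM.
Baggage claim ends at 1:46 PM + 280 min = 6:26 PM.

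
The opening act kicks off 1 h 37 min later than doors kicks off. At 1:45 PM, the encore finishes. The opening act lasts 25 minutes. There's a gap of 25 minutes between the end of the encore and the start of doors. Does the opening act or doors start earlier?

Doors starts at 1:45 PM + 25 min = 2:10 PM.
The opening act starts at 2:10 PM + 97 min = 3:47 PM.
The opening act starts at 3:47 PM and doors starts at 2:10 PM, so doors is first.

doors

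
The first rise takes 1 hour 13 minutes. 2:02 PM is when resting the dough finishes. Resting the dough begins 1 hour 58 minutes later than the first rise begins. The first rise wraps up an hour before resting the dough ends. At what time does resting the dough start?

1:47 PM

The first rise ends at 2:02 PM − 60 min = 1:02 PM.
The first rise starts at 1:02 PM − 73 min = 11:49 AM.
Resting the dough starts at 11:49 AM + 118 min = 1:47 PM.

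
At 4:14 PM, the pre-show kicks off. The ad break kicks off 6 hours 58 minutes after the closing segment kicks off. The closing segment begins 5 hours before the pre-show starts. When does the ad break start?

The closing segment starts at 4:14 PM − 300 min = 11:14 AM.
The ad break starts at 11:14 AM + 418 min = 6:12 PM.

6:12 PM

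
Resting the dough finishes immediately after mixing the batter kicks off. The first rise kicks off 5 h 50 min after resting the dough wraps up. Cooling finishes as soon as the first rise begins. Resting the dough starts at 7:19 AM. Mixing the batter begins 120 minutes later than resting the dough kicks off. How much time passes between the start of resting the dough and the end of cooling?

Mixing the batter starts at 7:19 AM + 120 min = 9:19 AM.
So resting the dough ends at 9:19 AM.
The first rise starts at 9:19 AM + 350 min = 3:09 PM.
So cooling ends at 3:09 PM.
From 7:19 AM to 3:09 PM is 7 hours 50 minutes.

7 hours 50 minutes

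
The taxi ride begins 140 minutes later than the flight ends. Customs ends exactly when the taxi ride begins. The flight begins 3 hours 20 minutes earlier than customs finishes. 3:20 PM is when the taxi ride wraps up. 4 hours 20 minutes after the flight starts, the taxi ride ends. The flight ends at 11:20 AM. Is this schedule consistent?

The taxi ride starts at 11:20 AM + 140 min = 1:40 PM.
So customs ends at 1:40 PM.
The flight starts at 1:40 PM − 200 min = 10:20 AM.
The taxi ride ends at 10:20 AM + 260 min = 2:40 PM.
But the taxi ride is also said to end at 3:20 PM — a 40-minute conflict.

No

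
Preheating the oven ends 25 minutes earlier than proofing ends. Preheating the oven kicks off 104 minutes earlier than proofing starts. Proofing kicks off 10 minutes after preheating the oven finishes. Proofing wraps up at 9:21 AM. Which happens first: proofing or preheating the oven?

preheating the oven

Preheating the oven ends at 9:21 AM − 25 min = 8:56 AM.
Proofing starts at 8:56 AM + 10 min = 9:06 AM.
Preheating the oven starts at 9:06 AM − 104 min = 7:22 AM.
Proofing starts at 9:06 AM and preheating the oven starts at 7:22 AM, so preheating the oven is first.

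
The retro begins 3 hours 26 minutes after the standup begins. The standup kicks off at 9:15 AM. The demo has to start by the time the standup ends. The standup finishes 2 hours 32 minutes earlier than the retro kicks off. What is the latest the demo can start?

10:09 AM

The retro starts at 9:15 AM + 206 min = 12:41 PM.
The standup ends at 12:41 PM − 152 min = 10:09 AM.
The demo is bounded by the standup, so the latest it can start is 10:09 AM.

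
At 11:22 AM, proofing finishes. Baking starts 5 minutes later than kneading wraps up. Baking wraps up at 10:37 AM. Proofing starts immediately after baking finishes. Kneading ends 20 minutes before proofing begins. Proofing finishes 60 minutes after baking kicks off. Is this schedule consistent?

Yes

Proofing starts at 10:37 AM.
Kneading ends at 10:37 AM − 20 min = 10:17 AM.
Baking starts at 10:17 AM + 5 min = 10:22 AM.
Proofing ends at 10:22 AM + 60 min = 11:22 AM.
That matches the stated 11:22 AM, so the schedule is consistent.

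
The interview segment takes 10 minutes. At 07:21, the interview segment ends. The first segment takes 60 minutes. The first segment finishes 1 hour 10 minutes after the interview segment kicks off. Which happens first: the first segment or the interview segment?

the interview segment

The interview segment starts at 07:21 − 10 min = 07:11.
The first segment ends at 07:11 + 70 min = 08:21.
The first segment starts at 08:21 − 60 min = 07:21.
The first segment starts at 07:21 and the interview segment starts at 07:11, so the interview segment is first.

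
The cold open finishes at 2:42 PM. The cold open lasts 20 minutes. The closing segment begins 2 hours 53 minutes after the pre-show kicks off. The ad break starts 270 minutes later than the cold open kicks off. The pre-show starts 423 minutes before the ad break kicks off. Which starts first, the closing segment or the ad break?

The cold open starts at 2:42 PM − 20 min = 2:22 PM.
The ad break starts at 2:22 PM + 270 min = 6:52 PM.
The pre-show starts at 6:52 PM − 423 min = 11:49 AM.
The closing segment starts at 11:49 AM + 173 min = 2:42 PM.
The closing segment starts at 2:42 PM and the ad break starts at 6:52 PM, so the closing segment is first.

the closing segment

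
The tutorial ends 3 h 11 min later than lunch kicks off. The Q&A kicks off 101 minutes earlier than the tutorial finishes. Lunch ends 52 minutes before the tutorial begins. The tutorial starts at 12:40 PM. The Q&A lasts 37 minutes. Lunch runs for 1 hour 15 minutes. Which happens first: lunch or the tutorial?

Lunch ends at 12:40 PM − 52 min = 11:48 AM.
Lunch starts at 11:48 AM − 75 min = 10:33 AM.
Lunch starts at 10:33 AM and the tutorial starts at 12:40 PM, so lunch is first.

lunch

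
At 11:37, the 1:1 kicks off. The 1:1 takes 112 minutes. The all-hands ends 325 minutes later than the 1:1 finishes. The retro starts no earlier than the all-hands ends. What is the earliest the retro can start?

18:54

The 1:1 ends at 11:37 + 112 min = 13:29.
The all-hands ends at 13:29 + 325 min = 18:54.
The retro is bounded by the all-hands, so the earliest it can start is 18:54.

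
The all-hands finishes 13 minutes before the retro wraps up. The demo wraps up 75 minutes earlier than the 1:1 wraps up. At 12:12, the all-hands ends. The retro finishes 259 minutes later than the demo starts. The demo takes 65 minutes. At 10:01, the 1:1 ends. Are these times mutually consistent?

No

The demo ends at 10:01 − 75 min = 08:46.
The demo starts at 08:46 − 65 min = 07:41.
The retro ends at 07:41 + 259 min = 12:00.
The all-hands ends at 12:00 − 13 min = 11:47.
But the all-hands is also said to end at 12:12 — a 25-minute conflict.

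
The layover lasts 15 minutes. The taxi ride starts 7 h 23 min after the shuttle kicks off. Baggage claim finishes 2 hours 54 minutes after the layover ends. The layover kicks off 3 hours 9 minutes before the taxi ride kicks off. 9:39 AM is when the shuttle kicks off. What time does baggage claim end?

The taxi ride starts at 9:39 AM + 443 min = 5:02 PM.
The layover starts at 5:02 PM − 189 min = 1:53 PM.
The layover ends at 1:53 PM + 15 min = 2:08 PM.
Baggage claim ends at 2:08 PM + 174 min = 5:02 PM.

5:02 PM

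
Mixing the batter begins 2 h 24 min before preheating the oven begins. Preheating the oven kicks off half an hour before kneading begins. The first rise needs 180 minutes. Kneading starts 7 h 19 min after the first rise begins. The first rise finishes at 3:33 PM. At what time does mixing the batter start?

The first rise starts at 3:33 PM − 180 min = 12:33 PM.
Kneading starts at 12:33 PM + 439 min = 7:52 PM.
Preheating the oven starts at 7:52 PM − 30 min = 7:22 PM.
Mixing the batter starts at 7:22 PM − 144 min = 4:58 PM.

4:58 PM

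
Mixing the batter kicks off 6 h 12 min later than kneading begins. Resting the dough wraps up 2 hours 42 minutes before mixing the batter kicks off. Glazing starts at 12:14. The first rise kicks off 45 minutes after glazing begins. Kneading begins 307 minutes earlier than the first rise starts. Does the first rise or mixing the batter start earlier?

The first rise starts at 12:14 + 45 min = 12:59.
Kneading starts at 12:59 − 307 min = 07:52.
Mixing the batter starts at 07:52 + 372 min = 14:04.
The first rise starts at 12:59 and mixing the batter starts at 14:04, so the first rise is first.

the first rise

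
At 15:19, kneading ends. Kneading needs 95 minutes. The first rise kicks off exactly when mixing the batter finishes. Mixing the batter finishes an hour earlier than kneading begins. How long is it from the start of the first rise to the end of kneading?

2 hours 35 minutes

Kneading starts at 15:19 − 95 min = 13:44.
Mixing the batter ends at 13:44 − 60 min = 12:44.
So the first rise starts at 12:44.
From 12:44 to 15:19 is 2 hours 35 minutes.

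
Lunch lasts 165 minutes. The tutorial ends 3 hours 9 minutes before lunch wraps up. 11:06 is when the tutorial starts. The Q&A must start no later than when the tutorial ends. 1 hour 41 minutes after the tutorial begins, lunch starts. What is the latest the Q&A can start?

Lunch starts at 11:06 + 101 min = 12:47.
Lunch ends at 12:47 + 165 min = 15:32.
The tutorial ends at 15:32 − 189 min = 12:23.
The Q&A is bounded by the tutorial, so the latest it can start is 12:23.

12:23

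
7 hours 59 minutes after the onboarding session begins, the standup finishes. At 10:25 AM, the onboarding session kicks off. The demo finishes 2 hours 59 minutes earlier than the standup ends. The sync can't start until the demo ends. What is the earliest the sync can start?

3:25 PM

The standup ends at 10:25 AM + 479 min = 6:24 PM.
The demo ends at 6:24 PM − 179 min = 3:25 PM.
The sync is bounded by the demo, so the earliest it can start is 3:25 PM.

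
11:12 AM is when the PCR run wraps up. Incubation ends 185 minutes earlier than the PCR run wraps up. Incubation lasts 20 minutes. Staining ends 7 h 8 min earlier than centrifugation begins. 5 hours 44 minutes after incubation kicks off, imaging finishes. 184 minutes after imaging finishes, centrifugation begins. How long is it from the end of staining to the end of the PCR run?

105 minutes

Incubation ends at 11:12 AM − 185 min = 8:07 AM.
Incubation starts at 8:07 AM − 20 min = 7:47 AM.
Imaging ends at 7:47 AM + 344 min = 1:31 PM.
Centrifugation starts at 1:31 PM + 184 min = 4:35 PM.
Staining ends at 4:35 PM − 428 min = 9:27 AM.
From 9:27 AM to 11:12 AM is 105 minutes.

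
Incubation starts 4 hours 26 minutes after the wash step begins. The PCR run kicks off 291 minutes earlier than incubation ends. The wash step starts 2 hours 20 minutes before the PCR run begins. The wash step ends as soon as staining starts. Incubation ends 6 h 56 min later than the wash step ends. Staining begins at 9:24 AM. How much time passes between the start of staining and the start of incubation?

4 hours 11 minutes

The wash step ends at 9:24 AM.
Incubation ends at 9:24 AM + 416 min = 4:20 PM.
The PCR run starts at 4:20 PM − 291 min = 11:29 AM.
The wash step starts at 11:29 AM − 140 min = 9:09 AM.
Incubation starts at 9:09 AM + 266 min = 1:35 PM.
From 9:24 AM to 1:35 PM is 4 hours 11 minutes.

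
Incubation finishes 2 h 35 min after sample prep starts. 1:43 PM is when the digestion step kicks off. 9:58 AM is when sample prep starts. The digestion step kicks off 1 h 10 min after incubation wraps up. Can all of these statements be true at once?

Yes

Incubation ends at 9:58 AM + 155 min = 12:33 PM.
The digestion step starts at 12:33 PM + 70 min = 1:43 PM.
That matches the stated 1:43 PM, so the schedule is consistent.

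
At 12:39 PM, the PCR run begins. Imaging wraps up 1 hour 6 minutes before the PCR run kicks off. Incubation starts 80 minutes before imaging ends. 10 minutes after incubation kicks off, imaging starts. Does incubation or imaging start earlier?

incubation

Imaging ends at 12:39 PM − 66 min = 11:33 AM.
Incubation starts at 11:33 AM − 80 min = 10:13 AM.
Imaging starts at 10:13 AM + 10 min = 10:23 AM.
Incubation starts at 10:13 AM and imaging starts at 10:23 AM, so incubation is first.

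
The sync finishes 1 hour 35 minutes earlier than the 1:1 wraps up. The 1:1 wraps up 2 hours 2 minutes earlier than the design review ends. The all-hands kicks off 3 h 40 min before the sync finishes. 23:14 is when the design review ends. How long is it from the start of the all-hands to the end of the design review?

7 hours 17 minutes

The 1:1 ends at 23:14 − 122 min = 21:12.
The sync ends at 21:12 − 95 min = 19:37.
The all-hands starts at 19:37 − 220 min = 15:57.
From 15:57 to 23:14 is 7 hours 17 minutes.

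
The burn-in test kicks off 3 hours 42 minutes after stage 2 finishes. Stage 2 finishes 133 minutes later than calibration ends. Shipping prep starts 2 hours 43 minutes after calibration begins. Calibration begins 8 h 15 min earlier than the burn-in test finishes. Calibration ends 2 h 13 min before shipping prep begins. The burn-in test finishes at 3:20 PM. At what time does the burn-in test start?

Calibration starts at 3:20 PM − 495 min = 7:05 AM.
Shipping prep starts at 7:05 AM + 163 min = 9:48 AM.
Calibration ends at 9:48 AM − 133 min = 7:35 AM.
Stage 2 ends at 7:35 AM + 133 min = 9:48 AM.
The burn-in test starts at 9:48 AM + 222 min = 1:30 PM.

1:30 PM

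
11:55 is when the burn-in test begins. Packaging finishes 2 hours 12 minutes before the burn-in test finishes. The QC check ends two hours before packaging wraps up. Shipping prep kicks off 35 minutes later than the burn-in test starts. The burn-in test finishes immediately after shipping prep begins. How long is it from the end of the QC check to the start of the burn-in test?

Shipping prep starts at 11:55 + 35 min = 12:30.
So the burn-in test ends at 12:30.
Packaging ends at 12:30 − 132 min = 10:18.
The QC check ends at 10:18 − 120 min = 08:18.
From 08:18 to 11:55 is 3 h 37 min.

3 h 37 min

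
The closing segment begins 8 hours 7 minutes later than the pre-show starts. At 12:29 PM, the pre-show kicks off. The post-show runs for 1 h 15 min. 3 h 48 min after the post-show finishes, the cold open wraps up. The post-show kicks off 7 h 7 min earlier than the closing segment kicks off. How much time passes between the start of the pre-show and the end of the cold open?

The closing segment starts at 12:29 PM + 487 min = 8:36 PM.
The post-show starts at 8:36 PM − 427 min = 1:29 PM.
The post-show ends at 1:29 PM + 75 min = 2:44 PM.
The cold open ends at 2:44 PM + 228 min = 6:32 PM.
From 12:29 PM to 6:32 PM is 6 hours 3 minutes.

6 hours 3 minutes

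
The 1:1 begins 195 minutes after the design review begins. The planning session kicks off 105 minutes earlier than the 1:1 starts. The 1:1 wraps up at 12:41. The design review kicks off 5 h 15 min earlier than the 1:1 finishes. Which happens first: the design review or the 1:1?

the design review

The design review starts at 12:41 − 315 min = 07:26.
The 1:1 starts at 07:26 + 195 min = 10:41.
The design review starts at 07:26 and the 1:1 starts at 10:41, so the design review is first.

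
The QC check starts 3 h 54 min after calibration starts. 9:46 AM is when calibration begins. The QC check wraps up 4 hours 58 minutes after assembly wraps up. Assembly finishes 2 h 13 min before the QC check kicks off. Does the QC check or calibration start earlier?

calibration

The QC check starts at 9:46 AM + 234 min = 1:40 PM.
The QC check starts at 1:40 PM and calibration starts at 9:46 AM, so calibration is first.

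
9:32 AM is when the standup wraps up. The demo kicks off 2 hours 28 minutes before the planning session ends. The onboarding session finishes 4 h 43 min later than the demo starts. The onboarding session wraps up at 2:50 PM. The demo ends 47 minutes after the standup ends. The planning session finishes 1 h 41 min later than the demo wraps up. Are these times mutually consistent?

No

The demo ends at 9:32 AM + 47 min = 10:19 AM.
The planning session ends at 10:19 AM + 101 min = 12:00 PM.
The demo starts at 12:00 PM − 148 min = 9:32 AM.
The onboarding session ends at 9:32 AM + 283 min = 2:15 PM.
But the onboarding session is also said to end at 2:50 PM — a 35-minute conflict.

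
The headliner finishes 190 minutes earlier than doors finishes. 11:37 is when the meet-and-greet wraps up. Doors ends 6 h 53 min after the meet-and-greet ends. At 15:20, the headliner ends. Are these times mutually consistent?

Yes

Doors ends at 11:37 + 413 min = 18:30.
The headliner ends at 18:30 − 190 min = 15:20.
That matches the stated 15:20, so the schedule is consistent.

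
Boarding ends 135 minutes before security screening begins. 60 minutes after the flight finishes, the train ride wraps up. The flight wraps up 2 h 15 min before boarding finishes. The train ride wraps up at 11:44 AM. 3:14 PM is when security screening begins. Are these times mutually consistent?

Yes

Boarding ends at 3:14 PM − 135 min = 12:59 PM.
The flight ends at 12:59 PM − 135 min = 10:44 AM.
The train ride ends at 10:44 AM + 60 min = 11:44 AM.
That matches the stated 11:44 AM, so the schedule is consistent.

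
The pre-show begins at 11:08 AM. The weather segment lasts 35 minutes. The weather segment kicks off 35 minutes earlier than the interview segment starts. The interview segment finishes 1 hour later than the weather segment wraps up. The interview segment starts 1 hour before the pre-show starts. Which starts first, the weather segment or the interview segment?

The interview segment starts at 11:08 AM − 60 min = 10:08 AM.
The weather segment starts at 10:08 AM − 35 min = 9:33 AM.
The weather segment starts at 9:33 AM and the interview segment starts at 10:08 AM, so the weather segment is first.

the weather segment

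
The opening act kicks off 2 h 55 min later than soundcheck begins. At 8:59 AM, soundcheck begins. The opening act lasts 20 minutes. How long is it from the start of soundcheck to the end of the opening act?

The opening act starts at 8:59 AM + 175 min = 11:54 AM.
The opening act ends at 11:54 AM + 20 min = 12:14 PM.
From 8:59 AM to 12:14 PM is 3 h 15 min.

3 h 15 min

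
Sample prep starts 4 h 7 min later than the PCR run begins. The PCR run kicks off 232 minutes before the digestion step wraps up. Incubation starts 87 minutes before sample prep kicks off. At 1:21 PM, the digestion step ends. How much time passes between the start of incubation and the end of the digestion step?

The PCR run starts at 1:21 PM − 232 min = 9:29 AM.
Sample prep starts at 9:29 AM + 247 min = 1:36 PM.
Incubation starts at 1:36 PM − 87 min = 12:09 PM.
From 12:09 PM to 1:21 PM is 72 minutes.

72 minutes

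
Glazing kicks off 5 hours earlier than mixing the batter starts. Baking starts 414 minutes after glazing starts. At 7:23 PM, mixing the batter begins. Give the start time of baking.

Glazing starts at 7:23 PM − 300 min = 2:23 PM.
Baking starts at 2:23 PM + 414 min = 9:17 PM.

9:17 PM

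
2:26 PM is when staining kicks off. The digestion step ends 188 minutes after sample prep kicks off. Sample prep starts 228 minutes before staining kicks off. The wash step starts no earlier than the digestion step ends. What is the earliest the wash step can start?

1:46 PM

Sample prep starts at 2:26 PM − 228 min = 10:38 AM.
The digestion step ends at 10:38 AM + 188 min = 1:46 PM.
The wash step is bounded by the digestion step, so the earliest it can start is 1:46 PM.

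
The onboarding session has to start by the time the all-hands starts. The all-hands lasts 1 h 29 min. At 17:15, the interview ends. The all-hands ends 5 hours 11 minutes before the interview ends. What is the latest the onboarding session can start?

10:35

The all-hands ends at 17:15 − 311 min = 12:04.
The all-hands starts at 12:04 − 89 min = 10:35.
The onboarding session is bounded by the all-hands, so the latest it can start is 10:35.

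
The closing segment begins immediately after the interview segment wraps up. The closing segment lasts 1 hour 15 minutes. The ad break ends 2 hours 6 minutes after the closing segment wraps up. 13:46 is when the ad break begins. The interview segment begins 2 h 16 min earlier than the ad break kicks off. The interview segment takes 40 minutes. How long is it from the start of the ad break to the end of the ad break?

The interview segment starts at 13:46 − 136 min = 11:30.
The interview segment ends at 11:30 + 40 min = 12:10.
So the closing segment starts at 12:10.
The closing segment ends at 12:10 + 75 min = 13:25.
The ad break ends at 13:25 + 126 min = 15:31.
From 13:46 to 15:31 is 105 minutes.

105 minutes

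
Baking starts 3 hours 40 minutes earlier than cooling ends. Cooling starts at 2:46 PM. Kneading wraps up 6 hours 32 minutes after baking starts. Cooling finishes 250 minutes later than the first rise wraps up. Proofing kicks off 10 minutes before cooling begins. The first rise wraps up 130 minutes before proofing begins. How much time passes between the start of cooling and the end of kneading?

4 hours 42 minutes

Proofing starts at 2:46 PM − 10 min = 2:36 PM.
The first rise ends at 2:36 PM − 130 min = 12:26 PM.
Cooling ends at 12:26 PM + 250 min = 4:36 PM.
Baking starts at 4:36 PM − 220 min = 12:56 PM.
Kneading ends at 12:56 PM + 392 min = 7:28 PM.
From 2:46 PM to 7:28 PM is 4 hours 42 minutes.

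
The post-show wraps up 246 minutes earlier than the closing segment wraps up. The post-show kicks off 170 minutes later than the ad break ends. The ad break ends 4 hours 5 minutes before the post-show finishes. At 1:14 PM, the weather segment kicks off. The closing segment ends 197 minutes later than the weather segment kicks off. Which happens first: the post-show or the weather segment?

The closing segment ends at 1:14 PM + 197 min = 4:31 PM.
The post-show ends at 4:31 PM − 246 min = 12:25 PM.
The ad break ends at 12:25 PM − 245 min = 8:20 AM.
The post-show starts at 8:20 AM + 170 min = 11:10 AM.
The post-show starts at 11:10 AM and the weather segment starts at 1:14 PM, so the post-show is first.

the post-show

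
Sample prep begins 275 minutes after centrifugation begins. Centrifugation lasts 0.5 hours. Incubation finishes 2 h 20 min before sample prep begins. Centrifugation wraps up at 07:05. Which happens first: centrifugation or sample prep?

Centrifugation starts at 07:05 − 30 min = 06:35.
Sample prep starts at 06:35 + 275 min = 11:10.
Centrifugation starts at 06:35 and sample prep starts at 11:10, so centrifugation is first.

centrifugation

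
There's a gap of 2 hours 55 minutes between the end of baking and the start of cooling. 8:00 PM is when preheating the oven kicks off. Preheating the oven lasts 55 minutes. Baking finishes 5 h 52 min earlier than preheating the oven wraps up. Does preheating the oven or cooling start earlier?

cooling

Preheating the oven ends at 8:00 PM + 55 min = 8:55 PM.
Baking ends at 8:55 PM − 352 min = 3:03 PM.
Cooling starts at 3:03 PM + 175 min = 5:58 PM.
Preheating the oven starts at 8:00 PM and cooling starts at 5:58 PM, so cooling is first.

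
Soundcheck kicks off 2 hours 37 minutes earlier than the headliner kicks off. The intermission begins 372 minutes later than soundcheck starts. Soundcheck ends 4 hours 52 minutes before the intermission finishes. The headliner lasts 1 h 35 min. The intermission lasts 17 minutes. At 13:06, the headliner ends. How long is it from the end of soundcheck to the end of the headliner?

2 h 35 min

The headliner starts at 13:06 − 95 min = 11:31.
Soundcheck starts at 11:31 − 157 min = 08:54.
The intermission starts at 08:54 + 372 min = 15:06.
The intermission ends at 15:06 + 17 min = 15:23.
Soundcheck ends at 15:23 − 292 min = 10:31.
From 10:31 to 13:06 is 2 h 35 min.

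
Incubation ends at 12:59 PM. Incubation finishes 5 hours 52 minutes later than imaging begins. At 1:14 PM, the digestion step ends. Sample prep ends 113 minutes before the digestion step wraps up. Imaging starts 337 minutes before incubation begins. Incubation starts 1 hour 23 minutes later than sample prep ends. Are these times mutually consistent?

Sample prep ends at 1:14 PM − 113 min = 11:21 AM.
Incubation starts at 11:21 AM + 83 min = 12:44 PM.
Imaging starts at 12:44 PM − 337 min = 7:07 AM.
Incubation ends at 7:07 AM + 352 min = 12:59 PM.
That matches the stated 12:59 PM, so the schedule is consistent.

Yes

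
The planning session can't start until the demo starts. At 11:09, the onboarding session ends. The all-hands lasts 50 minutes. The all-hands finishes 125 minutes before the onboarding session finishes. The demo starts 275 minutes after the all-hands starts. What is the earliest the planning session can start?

The all-hands ends at 11:09 − 125 min = 09:04.
The all-hands starts at 09:04 − 50 min = 08:14.
The demo starts at 08:14 + 275 min = 12:49.
The planning session is bounded by the demo, so the earliest it can start is 12:49.

12:49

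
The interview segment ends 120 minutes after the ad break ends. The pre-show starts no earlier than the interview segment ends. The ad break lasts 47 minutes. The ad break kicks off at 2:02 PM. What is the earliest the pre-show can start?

4:49 PM

The ad break ends at 2:02 PM + 47 min = 2:49 PM.
The interview segment ends at 2:49 PM + 120 min = 4:49 PM.
The pre-show is bounded by the interview segment, so the earliest it can start is 4:49 PM.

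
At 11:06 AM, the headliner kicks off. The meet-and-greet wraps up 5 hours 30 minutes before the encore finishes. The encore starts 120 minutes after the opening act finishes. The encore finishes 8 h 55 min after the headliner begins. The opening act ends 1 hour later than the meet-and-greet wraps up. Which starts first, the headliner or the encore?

the headliner

The encore ends at 11:06 AM + 535 min = 8:01 PM.
The meet-and-greet ends at 8:01 PM − 330 min = 2:31 PM.
The opening act ends at 2:31 PM + 60 min = 3:31 PM.
The encore starts at 3:31 PM + 120 min = 5:31 PM.
The headliner starts at 11:06 AM and the encore starts at 5:31 PM, so the headliner is first.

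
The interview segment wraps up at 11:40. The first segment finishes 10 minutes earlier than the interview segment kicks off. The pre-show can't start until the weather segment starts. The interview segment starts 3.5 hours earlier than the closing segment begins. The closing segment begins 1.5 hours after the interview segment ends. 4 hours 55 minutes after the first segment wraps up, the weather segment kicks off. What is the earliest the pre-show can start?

The closing segment starts at 11:40 + 90 min = 13:10.
The interview segment starts at 13:10 − 210 min = 09:40.
The first segment ends at 09:40 − 10 min = 09:30.
The weather segment starts at 09:30 + 295 min = 14:25.
The pre-show is bounded by the weather segment, so the earliest it can start is 14:25.

14:25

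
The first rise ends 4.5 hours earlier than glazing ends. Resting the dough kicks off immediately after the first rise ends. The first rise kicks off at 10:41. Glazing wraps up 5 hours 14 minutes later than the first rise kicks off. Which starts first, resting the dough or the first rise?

Glazing ends at 10:41 + 314 min = 15:55.
The first rise ends at 15:55 − 270 min = 11:25.
So resting the dough starts at 11:25.
Resting the dough starts at 11:25 and the first rise starts at 10:41, so the first rise is first.

the first rise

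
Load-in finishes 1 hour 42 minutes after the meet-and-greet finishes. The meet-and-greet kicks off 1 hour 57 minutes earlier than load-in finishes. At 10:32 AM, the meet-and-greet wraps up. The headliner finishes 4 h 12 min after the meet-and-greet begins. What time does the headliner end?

2:29 PM

Load-in ends at 10:32 AM + 102 min = 12:14 PM.
The meet-and-greet starts at 12:14 PM − 117 min = 10:17 AM.
The headliner ends at 10:17 AM + 252 min = 2:29 PM.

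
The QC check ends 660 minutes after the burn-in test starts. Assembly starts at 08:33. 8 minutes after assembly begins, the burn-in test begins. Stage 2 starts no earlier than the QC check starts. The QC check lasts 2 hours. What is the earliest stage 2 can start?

17:41

The burn-in test starts at 08:33 + 8 min = 08:41.
The QC check ends at 08:41 + 660 min = 19:41.
The QC check starts at 19:41 − 120 min = 17:41.
Stage 2 is bounded by the QC check, so the earliest it can start is 17:41.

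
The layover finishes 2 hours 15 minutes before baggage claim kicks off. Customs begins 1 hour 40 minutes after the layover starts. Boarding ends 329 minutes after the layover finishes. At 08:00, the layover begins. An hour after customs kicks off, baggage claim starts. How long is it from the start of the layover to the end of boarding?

354 minutes

Customs starts at 08:00 + 100 min = 09:40.
Baggage claim starts at 09:40 + 60 min = 10:40.
The layover ends at 10:40 − 135 min = 08:25.
Boarding ends at 08:25 + 329 min = 13:54.
From 08:00 to 13:54 is 354 minutes.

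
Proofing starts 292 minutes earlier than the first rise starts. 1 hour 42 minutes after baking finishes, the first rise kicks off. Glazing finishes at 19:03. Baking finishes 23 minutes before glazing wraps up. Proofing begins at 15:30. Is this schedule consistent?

Yes

Baking ends at 19:03 − 23 min = 18:40.
The first rise starts at 18:40 + 102 min = 20:22.
Proofing starts at 20:22 − 292 min = 15:30.
That matches the stated 15:30, so the schedule is consistent.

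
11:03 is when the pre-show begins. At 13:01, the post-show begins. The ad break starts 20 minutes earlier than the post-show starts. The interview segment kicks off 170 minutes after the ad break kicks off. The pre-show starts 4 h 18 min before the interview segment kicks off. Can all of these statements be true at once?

No

The ad break starts at 13:01 − 20 min = 12:41.
The interview segment starts at 12:41 + 170 min = 15:31.
The pre-show starts at 15:31 − 258 min = 11:13.
But the pre-show is also said to start at 11:03 — a 10-minute conflict.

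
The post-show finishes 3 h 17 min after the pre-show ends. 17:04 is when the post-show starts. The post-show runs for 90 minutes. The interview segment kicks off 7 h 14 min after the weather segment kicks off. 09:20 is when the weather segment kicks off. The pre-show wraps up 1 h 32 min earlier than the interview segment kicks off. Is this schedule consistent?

No

The interview segment starts at 09:20 + 434 min = 16:34.
The pre-show ends at 16:34 − 92 min = 15:02.
The post-show ends at 15:02 + 197 min = 18:19.
The post-show starts at 18:19 − 90 min = 16:49.
But the post-show is also said to start at 17:04 — a 15-minute conflict.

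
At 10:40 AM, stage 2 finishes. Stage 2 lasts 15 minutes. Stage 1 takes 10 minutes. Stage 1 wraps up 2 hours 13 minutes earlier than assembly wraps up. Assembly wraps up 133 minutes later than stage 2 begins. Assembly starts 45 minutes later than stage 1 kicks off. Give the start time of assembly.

11:00 AM

Stage 2 starts at 10:40 AM − 15 min = 10:25 AM.
Assembly ends at 10:25 AM + 133 min = 12:38 PM.
Stage 1 ends at 12:38 PM − 133 min = 10:25 AM.
Stage 1 starts at 10:25 AM − 10 min = 10:15 AM.
Assembly starts at 10:15 AM + 45 min = 11:00 AM.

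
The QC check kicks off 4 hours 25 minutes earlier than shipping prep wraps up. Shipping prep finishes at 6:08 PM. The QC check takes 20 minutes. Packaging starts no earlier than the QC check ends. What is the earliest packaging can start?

2:03 PM

The QC check starts at 6:08 PM − 265 min = 1:43 PM.
The QC check ends at 1:43 PM + 20 min = 2:03 PM.
Packaging is bounded by the QC check, so the earliest it can start is 2:03 PM.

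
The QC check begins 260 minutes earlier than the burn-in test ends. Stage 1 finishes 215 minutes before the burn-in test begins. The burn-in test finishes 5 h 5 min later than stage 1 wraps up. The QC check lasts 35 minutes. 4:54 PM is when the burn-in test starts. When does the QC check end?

2:39 PM

Stage 1 ends at 4:54 PM − 215 min = 1:19 PM.
The burn-in test ends at 1:19 PM + 305 min = 6:24 PM.
The QC check starts at 6:24 PM − 260 min = 2:04 PM.
The QC check ends at 2:04 PM + 35 min = 2:39 PM.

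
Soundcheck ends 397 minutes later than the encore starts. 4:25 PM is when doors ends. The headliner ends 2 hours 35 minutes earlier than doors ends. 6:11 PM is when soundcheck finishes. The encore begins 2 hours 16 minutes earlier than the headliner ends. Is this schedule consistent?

The headliner ends at 4:25 PM − 155 min = 1:50 PM.
The encore starts at 1:50 PM − 136 min = 11:34 AM.
Soundcheck ends at 11:34 AM + 397 min = 6:11 PM.
That matches the stated 6:11 PM, so the schedule is consistent.

Yes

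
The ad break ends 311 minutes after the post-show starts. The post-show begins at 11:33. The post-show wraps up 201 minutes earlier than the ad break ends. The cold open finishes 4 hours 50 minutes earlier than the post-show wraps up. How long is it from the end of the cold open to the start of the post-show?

The ad break ends at 11:33 + 311 min = 16:44.
The post-show ends at 16:44 − 201 min = 13:23.
The cold open ends at 13:23 − 290 min = 08:33.
From 08:33 to 11:33 is 180 minutes.

180 minutes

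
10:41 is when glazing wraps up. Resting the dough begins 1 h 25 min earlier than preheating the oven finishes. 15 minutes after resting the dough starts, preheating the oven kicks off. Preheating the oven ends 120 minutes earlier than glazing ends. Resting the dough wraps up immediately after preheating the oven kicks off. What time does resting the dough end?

Preheating the oven ends at 10:41 − 120 min = 08:41.
Resting the dough starts at 08:41 − 85 min = 07:16.
Preheating the oven starts at 07:16 + 15 min = 07:31.
So resting the dough ends at 07:31.

07:31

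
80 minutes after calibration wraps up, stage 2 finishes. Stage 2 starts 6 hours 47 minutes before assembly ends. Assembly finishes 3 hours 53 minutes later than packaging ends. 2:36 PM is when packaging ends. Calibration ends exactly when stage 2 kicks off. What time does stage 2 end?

Assembly ends at 2:36 PM + 233 min = 6:29 PM.
Stage 2 starts at 6:29 PM − 407 min = 11:42 AM.
So calibration ends at 11:42 AM.
Stage 2 ends at 11:42 AM + 80 min = 1:02 PM.

1:02 PM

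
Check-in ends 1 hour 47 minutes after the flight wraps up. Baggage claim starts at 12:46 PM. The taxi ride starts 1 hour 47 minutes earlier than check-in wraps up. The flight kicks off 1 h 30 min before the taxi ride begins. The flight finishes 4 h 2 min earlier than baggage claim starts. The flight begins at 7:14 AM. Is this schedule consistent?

The flight ends at 12:46 PM − 242 min = 8:44 AM.
Check-in ends at 8:44 AM + 107 min = 10:31 AM.
The taxi ride starts at 10:31 AM − 107 min = 8:44 AM.
The flight starts at 8:44 AM − 90 min = 7:14 AM.
That matches the stated 7:14 AM, so the schedule is consistent.

Yes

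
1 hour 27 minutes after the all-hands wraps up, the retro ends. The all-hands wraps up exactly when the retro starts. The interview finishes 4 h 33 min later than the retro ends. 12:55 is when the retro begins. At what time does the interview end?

18:55

The all-hands ends at 12:55.
The retro ends at 12:55 + 87 min = 14:22.
The interview ends at 14:22 + 273 min = 18:55.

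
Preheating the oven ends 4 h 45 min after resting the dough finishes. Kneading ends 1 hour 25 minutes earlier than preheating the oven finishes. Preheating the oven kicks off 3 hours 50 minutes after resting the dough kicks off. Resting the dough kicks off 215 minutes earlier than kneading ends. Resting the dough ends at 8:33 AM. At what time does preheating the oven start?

Preheating the oven ends at 8:33 AM + 285 min = 1:18 PM.
Kneading ends at 1:18 PM − 85 min = 11:53 AM.
Resting the dough starts at 11:53 AM − 215 min = 8:18 AM.
Preheating the oven starts at 8:18 AM + 230 min = 12:08 PM.

12:08 PM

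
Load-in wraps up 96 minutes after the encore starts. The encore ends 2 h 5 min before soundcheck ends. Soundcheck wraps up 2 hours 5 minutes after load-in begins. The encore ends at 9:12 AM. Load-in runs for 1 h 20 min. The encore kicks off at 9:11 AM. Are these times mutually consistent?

Load-in ends at 9:11 AM + 96 min = 10:47 AM.
Load-in starts at 10:47 AM − 80 min = 9:27 AM.
Soundcheck ends at 9:27 AM + 125 min = 11:32 AM.
The encore ends at 11:32 AM − 125 min = 9:27 AM.
But the encore is also said to end at 9:12 AM — a 15-minute conflict.

No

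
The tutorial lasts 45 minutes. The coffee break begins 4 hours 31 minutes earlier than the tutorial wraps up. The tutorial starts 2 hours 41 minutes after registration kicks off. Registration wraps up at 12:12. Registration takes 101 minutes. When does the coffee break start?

Registration starts at 12:12 − 101 min = 10:31.
The tutorial starts at 10:31 + 161 min = 13:12.
The tutorial ends at 13:12 + 45 min = 13:57.
The coffee break starts at 13:57 − 271 min = 09:26.

09:26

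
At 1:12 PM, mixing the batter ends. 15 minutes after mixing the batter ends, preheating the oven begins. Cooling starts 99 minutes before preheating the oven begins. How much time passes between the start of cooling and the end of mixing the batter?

1 hour 24 minutes

Preheating the oven starts at 1:12 PM + 15 min = 1:27 PM.
Cooling starts at 1:27 PM − 99 min = 11:48 AM.
From 11:48 AM to 1:12 PM is 1 hour 24 minutes.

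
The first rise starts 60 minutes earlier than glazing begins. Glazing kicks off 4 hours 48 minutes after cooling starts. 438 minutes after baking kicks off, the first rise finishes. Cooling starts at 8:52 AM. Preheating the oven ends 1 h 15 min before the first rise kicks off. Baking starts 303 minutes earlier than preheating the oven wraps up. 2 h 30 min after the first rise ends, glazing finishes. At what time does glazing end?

4:10 PM

Glazing starts at 8:52 AM + 288 min = 1:40 PM.
The first rise starts at 1:40 PM − 60 min = 12:40 PM.
Preheating the oven ends at 12:40 PM − 75 min = 11:25 AM.
Baking starts at 11:25 AM − 303 min = 6:22 AM.
The first rise ends at 6:22 AM + 438 min = 1:40 PM.
Glazing ends at 1:40 PM + 150 min = 4:10 PM.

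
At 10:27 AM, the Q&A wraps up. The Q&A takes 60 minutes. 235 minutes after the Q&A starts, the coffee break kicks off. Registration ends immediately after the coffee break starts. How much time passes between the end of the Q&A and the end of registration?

The Q&A starts at 10:27 AM − 60 min = 9:27 AM.
The coffee break starts at 9:27 AM + 235 min = 1:22 PM.
So registration ends at 1:22 PM.
From 10:27 AM to 1:22 PM is 2 hours 55 minutes.

2 hours 55 minutes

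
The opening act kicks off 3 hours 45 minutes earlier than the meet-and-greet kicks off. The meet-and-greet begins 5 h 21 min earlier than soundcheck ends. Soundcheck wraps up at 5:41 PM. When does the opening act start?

8:35 AM

The meet-and-greet starts at 5:41 PM − 321 min = 12:20 PM.
The opening act starts at 12:20 PM − 225 min = 8:35 AM.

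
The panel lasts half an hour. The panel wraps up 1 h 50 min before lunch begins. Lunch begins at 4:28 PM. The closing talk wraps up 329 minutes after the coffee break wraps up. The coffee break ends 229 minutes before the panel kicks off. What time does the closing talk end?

The panel ends at 4:28 PM − 110 min = 2:38 PM.
The panel starts at 2:38 PM − 30 min = 2:08 PM.
The coffee break ends at 2:08 PM − 229 min = 10:19 AM.
The closing talk ends at 10:19 AM + 329 min = 3:48 PM.

3:48 PM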